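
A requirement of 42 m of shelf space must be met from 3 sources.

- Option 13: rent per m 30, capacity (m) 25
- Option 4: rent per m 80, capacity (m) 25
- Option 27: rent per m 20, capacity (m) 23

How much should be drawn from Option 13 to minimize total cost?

19

Fill from the cheapest source first.
Take 23 from Option 27 at 20 ; need 19 more.
Option 13 (30): take the remaining 19 ; done.
Option 4: unused.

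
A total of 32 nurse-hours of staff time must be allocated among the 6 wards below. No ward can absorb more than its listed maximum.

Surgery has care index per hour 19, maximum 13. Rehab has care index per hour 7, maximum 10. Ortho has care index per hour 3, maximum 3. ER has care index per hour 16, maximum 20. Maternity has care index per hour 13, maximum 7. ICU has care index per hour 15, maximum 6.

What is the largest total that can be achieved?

Rank by care index per hour: Surgery 19 > ER 16 > ICU 15 > Maternity 13 > Rehab 7 > Ortho 3.
Give Surgery 13 to hit its cap of 13 — 19 left.
ER has room for 20 but only 19 remain, so it gets 19.
Total = 19×13 + 16×19 = 551.

551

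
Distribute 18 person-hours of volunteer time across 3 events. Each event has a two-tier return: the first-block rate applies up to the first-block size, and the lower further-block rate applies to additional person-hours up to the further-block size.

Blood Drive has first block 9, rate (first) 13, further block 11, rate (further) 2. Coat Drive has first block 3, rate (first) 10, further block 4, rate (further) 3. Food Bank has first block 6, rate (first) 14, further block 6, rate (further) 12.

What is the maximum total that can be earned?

Rank every tier by rate: Food Bank/tier1 14 > Blood Drive/tier1 13 > Food Bank/tier2 12 > Coat Drive/tier1 10 > Coat Drive/tier2 3 > Blood Drive/tier2 2.
Fill Food Bank tier1 block (6 at 14) → 12 left.
Blood Drive tier1 at 13: fill all 9 → 3 left.
Food Bank tier2 at 12: only 3 left, fill 3.
Total = 14×6 + 13×9 + 12×3 = 237.

237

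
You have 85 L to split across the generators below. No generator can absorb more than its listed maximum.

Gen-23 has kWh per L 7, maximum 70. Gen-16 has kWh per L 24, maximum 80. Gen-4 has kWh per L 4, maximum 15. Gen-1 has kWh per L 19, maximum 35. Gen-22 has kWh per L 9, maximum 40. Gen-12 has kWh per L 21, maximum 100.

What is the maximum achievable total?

2025

Highest kWh per L first: Gen-16 24 > Gen-12 21 > Gen-1 19 > Gen-22 9 > Gen-23 7 > Gen-4 4.
Give Gen-16 80 to hit its cap of 80 — 5 left.
Gen-12: +5 (room for 100) → 5. Pool exhausted.
Total = 24×80 + 21×5 = 2025.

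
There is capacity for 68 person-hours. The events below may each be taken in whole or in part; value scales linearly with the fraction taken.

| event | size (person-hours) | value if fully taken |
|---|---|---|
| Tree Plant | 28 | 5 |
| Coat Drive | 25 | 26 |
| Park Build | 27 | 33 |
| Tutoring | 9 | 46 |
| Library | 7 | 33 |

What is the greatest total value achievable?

138

Sort by value density: Tutoring 46/9≈5.11, Library 33/7≈4.71, Park Build 33/27≈1.22, Coat Drive 26/25≈1.04, Tree Plant 5/28≈0.179.
All 9 person-hours of Tutoring fit (value 46) — 59 remain.
Library: take in full, 7 person-hours for value 33 — 52 left.
All 27 person-hours of Park Build fit (value 33) — 25 remain.
Take all of Coat Drive (25 person-hours, value 26) — 0 person-hours left.
Total value = 138.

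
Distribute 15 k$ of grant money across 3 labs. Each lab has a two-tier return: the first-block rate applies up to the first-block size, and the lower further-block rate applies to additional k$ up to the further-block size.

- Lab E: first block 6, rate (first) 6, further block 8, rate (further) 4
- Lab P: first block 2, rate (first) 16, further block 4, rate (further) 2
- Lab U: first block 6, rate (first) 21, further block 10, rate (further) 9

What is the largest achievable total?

221

Order all 6 blocks by rate: Lab U/first 21 > Lab P/first 16 > Lab U/second 9 > Lab E/first 6 > Lab E/second 4 > Lab P/second 2.
Lab U first at 21: fill all 6 → 9 left.
Lab P first at 16: fill all 2 → 7 left.
7 remain; put them into Lab U second at 9.
Total = 21×6 + 16×2 + 9×7 = 221.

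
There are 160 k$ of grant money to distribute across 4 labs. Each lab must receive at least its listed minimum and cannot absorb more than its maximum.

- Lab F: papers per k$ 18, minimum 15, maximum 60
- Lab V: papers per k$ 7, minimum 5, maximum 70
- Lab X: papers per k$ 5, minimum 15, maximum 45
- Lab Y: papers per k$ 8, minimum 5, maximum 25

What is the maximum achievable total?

Meeting every minimum uses 15+5+15+5 = 40 k$, leaving 120.
Order the labs by papers per k$: Lab F 18 > Lab Y 8 > Lab V 7 > Lab X 5.
Give Lab F 45 more to hit its cap of 60 — 75 left.
Lab Y: +20 to 25 (cap) — 55 left.
Only 55 left; Lab V takes them to reach 60.
Total = 18×60 + 7×60 + 5×15 + 8×25 = 1775.

1775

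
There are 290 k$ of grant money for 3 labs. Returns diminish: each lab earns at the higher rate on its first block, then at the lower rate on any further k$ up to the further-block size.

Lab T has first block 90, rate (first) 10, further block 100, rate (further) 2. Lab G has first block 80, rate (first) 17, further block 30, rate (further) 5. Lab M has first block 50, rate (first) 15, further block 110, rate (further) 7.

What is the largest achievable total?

Treat each block as its own option and order by rate: Lab G/first 17 > Lab M/first 15 > Lab T/first 10 > Lab M/second 7 > Lab G/second 5 > Lab T/second 2.
Lab G/first (17): +80 → 210 left.
Lab M first at 15: fill all 50 → 160 left.
Lab T first at 10: fill all 90 → 70 left.
70 remain; put them into Lab M second at 7.
Total = 17×80 + 15×50 + 10×90 + 7×70 = 3500.

3500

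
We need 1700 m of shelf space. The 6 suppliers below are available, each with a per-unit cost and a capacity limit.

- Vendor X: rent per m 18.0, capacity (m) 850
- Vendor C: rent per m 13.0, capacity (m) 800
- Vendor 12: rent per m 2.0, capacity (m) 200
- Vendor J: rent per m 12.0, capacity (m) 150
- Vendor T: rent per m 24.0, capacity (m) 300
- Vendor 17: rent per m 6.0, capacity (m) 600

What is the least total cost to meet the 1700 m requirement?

Fill from the cheapest supplier first.
Vendor 12 (2.0): use full 200 — 1500 m to go.
Take 600 from Vendor 17 at 6.0 — need 900 more.
Vendor J at 12.0: take all 150 m — 750 still needed.
Vendor C (13.0): take the remaining 750 — done.
Vendor X, Vendor T: unused.
Cost = 200×2.0 + 600×6.0 + 150×12.0 + 750×13.0 = 15550.

15550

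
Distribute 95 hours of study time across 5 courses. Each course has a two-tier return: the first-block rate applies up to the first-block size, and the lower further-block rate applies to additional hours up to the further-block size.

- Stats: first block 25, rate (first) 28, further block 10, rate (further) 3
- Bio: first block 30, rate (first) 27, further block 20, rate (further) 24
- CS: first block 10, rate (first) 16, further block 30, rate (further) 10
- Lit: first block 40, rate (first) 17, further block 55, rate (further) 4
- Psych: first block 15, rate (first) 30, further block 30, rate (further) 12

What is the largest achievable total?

Rank every tier by rate: Psych/T1 30 > Stats/T1 28 > Bio/T1 27 > Bio/T2 24 > Lit/T1 17 > CS/T1 16 > Psych/T2 12 > CS/T2 10 > Lit/T2 4 > Stats/T2 3.
Psych/T1 (30): +15 — 80 left.
Fill Stats T1 block (25 at 28) — 55 left.
Fill Bio T1 block (30 at 27) — 25 left.
Fill Bio T2 block (20 at 24) — 5 left.
5 remain; put them into Lit T1 at 17.
Total = 30×15 + 28×25 + 27×30 + 24×20 + 17×5 = 2525.

2525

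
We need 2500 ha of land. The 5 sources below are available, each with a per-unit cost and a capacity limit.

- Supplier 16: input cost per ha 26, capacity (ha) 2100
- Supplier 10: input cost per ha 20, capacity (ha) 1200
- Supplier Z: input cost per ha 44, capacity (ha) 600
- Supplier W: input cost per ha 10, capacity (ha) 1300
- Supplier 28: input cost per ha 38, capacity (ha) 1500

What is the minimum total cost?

Cheapest first:
Take 1300 from Supplier W at 10 — need 1200 more.
Supplier 10 (20): use full 1200 — 0 ha to go.
Supplier 16, Supplier 28, Supplier Z: unused.
Cost = 1300×10 + 1200×20 = 37000.

37000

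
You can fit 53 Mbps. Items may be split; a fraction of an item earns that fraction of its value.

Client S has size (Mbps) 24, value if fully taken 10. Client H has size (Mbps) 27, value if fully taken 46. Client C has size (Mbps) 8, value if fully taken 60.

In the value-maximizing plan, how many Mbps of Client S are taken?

Best value per unit of size first: Client C 60/8≈7.5, Client H 46/27≈1.7, Client S 10/24≈0.417.
Take all of Client C (8 Mbps, value 60) → 45 Mbps left.
All 27 Mbps of Client H fit (value 46) → 18 remain.
Only 18 Mbps remain; take 18/24 of Client S for value 10×18/24 = 7.5.

18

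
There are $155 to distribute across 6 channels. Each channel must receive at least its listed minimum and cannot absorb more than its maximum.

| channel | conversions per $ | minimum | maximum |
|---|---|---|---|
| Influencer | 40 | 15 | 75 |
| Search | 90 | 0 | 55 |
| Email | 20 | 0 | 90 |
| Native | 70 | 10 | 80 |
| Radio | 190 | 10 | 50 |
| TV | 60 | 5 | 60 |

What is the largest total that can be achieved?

Meeting every minimum uses 15+0+0+10+10+5 = 40 $, leaving 115.
Highest conversions per $ first: Radio 190 > Search 90 > Native 70 > TV 60 > Influencer 40 > Email 20.
Radio: +40 to 50 (cap) — 75 left.
Give Search 55 more to hit its cap of 55 — 20 left.
Native has room for 70 more but only 20 remain, so it gets 30.
Total = 40×15 + 90×55 + 70×30 + 190×50 + 60×5 = 17450.

17450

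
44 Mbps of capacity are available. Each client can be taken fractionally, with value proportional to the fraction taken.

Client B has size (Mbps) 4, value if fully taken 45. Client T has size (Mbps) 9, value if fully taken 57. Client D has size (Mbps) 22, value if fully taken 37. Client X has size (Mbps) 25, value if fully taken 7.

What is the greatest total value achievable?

Sort by value density: Client B 45/4≈11.2, Client T 57/9≈6.33, Client D 37/22≈1.68, Client X 7/25≈0.28.
Client B: take in full, 4 Mbps for value 45 — 40 left.
All 9 Mbps of Client T fit (value 57) — 31 remain.
All 22 Mbps of Client D fit (value 37) — 9 remain.
9 Mbps left: a 9/25 share of Client X gives 7×9/25 = 2.52.
Total value = 141.52.

141.52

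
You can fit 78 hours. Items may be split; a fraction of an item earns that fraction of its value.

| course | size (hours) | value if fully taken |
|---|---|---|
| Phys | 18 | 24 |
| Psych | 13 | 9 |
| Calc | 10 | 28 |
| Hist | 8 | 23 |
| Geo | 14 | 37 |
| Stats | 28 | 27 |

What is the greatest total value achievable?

Sort by value density: Hist 23/8≈2.88, Calc 28/10≈2.8, Geo 37/14≈2.64, Phys 24/18≈1.33, Stats 27/28≈0.964, Psych 9/13≈0.692.
Hist: take in full, 8 hours for value 23 ; 70 left.
Calc: take in full, 10 hours for value 28 ; 60 left.
Take all of Geo (14 hours, value 37) ; 46 hours left.
All 18 hours of Phys fit (value 24) ; 28 remain.
Stats: take in full, 28 hours for value 27 ; 0 left.
Total value = 139.

139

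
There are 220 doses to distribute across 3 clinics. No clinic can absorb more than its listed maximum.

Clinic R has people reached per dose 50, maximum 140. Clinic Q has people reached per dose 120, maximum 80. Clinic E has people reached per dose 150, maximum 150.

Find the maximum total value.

Rank by people reached per dose: Clinic E 150 > Clinic Q 120 > Clinic R 50.
Give Clinic E 150 to hit its cap of 150 — 70 left.
Only 70 left; Clinic Q takes them to reach 70.
Total = 120×70 + 150×150 = 30900.

30900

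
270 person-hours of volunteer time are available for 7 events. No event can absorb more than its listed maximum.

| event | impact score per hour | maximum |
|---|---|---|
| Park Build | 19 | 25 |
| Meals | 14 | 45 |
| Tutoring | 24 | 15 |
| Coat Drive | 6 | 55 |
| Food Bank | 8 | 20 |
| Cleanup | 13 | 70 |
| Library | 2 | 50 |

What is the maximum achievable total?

2945

Rank by impact score per hour: Tutoring 24 > Park Build 19 > Meals 14 > Cleanup 13 > Food Bank 8 > Coat Drive 6 > Library 2.
Tutoring: +15 to 15 (cap) → 255 left.
Give Park Build 25 to hit its cap of 25 → 230 left.
Give Meals 45 to hit its cap of 45 → 185 left.
Give Cleanup 70 to hit its cap of 70 → 115 left.
Food Bank takes 20 to reach its cap of 20 → 95 left.
Coat Drive: +55 to 55 (cap) → 40 left.
Only 40 left; Library takes them to reach 40.
Total = 19×25 + 14×45 + 24×15 + 6×55 + 8×20 + 13×70 + 2×40 = 2945.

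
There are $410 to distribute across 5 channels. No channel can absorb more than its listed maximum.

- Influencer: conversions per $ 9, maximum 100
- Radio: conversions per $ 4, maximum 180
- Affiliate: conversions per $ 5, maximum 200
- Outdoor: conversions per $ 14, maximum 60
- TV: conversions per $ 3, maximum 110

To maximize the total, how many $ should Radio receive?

Highest conversions per $ first: Outdoor 14 > Influencer 9 > Affiliate 5 > Radio 4 > TV 3.
Outdoor: +60 to 60 (cap) ; 350 left.
Influencer takes 100 to reach its cap of 100 ; 250 left.
Affiliate: +200 to 200 (cap) ; 50 left.
Radio: +50 (room for 180) → 50. Pool exhausted.

50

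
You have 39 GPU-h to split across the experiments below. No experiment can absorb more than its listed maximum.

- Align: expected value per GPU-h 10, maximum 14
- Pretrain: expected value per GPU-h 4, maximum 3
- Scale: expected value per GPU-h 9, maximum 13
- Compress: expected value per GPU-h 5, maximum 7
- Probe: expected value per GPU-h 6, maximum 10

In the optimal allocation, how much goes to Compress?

Order the experiments by expected value per GPU-h: Align 10 > Scale 9 > Probe 6 > Compress 5 > Pretrain 4.
Give Align 14 to hit its cap of 14 ; 25 left.
Give Scale 13 to hit its cap of 13 ; 12 left.
Give Probe 10 to hit its cap of 10 ; 2 left.
Only 2 left; Compress takes them to reach 2.

2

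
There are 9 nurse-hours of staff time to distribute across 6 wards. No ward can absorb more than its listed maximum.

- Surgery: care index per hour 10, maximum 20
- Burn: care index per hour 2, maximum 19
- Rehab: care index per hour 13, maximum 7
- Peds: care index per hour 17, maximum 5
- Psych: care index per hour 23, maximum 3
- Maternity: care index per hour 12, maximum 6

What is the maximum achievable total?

167

Rank by care index per hour: Psych 23 > Peds 17 > Rehab 13 > Maternity 12 > Surgery 10 > Burn 2.
Psych: +3 to 3 (cap) ; 6 left.
Peds: +5 to 5 (cap) ; 1 left.
Rehab: +1 (room for 7) → 1. Pool exhausted.
Total = 13×1 + 17×5 + 23×3 = 167.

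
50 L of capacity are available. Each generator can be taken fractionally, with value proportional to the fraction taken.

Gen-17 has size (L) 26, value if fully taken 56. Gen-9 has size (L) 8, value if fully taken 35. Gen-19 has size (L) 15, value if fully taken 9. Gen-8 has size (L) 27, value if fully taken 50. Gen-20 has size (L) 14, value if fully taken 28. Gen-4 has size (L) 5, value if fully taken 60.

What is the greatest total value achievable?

173

Sort by value density: Gen-4 60/5≈12, Gen-9 35/8≈4.38, Gen-17 56/26≈2.15, Gen-20 28/14≈2, Gen-8 50/27≈1.85, Gen-19 9/15≈0.6.
All 5 L of Gen-4 fit (value 60) — 45 remain.
All 8 L of Gen-9 fit (value 35) — 37 remain.
Gen-17: take in full, 26 L for value 56 — 11 left.
Only 11 L remain; take 11/14 of Gen-20 for value 28×11/14 = 22.
Total value = 173.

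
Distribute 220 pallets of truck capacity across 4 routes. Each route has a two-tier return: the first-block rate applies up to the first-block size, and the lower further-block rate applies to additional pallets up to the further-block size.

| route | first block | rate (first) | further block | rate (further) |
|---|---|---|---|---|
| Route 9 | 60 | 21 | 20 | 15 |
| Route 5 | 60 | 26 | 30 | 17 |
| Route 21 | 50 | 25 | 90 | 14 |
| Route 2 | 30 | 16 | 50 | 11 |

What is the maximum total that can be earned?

4900

Treat each block as its own option and order by rate: Route 5/T1 26 > Route 21/T1 25 > Route 9/T1 21 > Route 5/T2 17 > Route 2/T1 16 > Route 9/T2 15 > Route 21/T2 14 > Route 2/T2 11.
Fill Route 5 T1 block (60 at 26) ; 160 left.
Route 21/T1 (25): +50 ; 110 left.
Route 9/T1 (21): +60 ; 50 left.
Route 5/T2 (17): +30 ; 20 left.
Route 2 T1 at 16: only 20 left, fill 20.
Total = 26×60 + 25×50 + 21×60 + 17×30 + 16×20 = 4900.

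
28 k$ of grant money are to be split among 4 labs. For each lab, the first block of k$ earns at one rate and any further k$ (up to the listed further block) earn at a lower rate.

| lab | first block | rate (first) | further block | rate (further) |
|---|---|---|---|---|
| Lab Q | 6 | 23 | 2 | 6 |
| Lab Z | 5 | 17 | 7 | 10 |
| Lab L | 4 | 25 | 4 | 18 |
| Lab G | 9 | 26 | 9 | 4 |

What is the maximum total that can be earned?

Treat each block as its own option and order by rate: Lab G/tier1 26 > Lab L/tier1 25 > Lab Q/tier1 23 > Lab L/tier2 18 > Lab Z/tier1 17 > Lab Z/tier2 10 > Lab Q/tier2 6 > Lab G/tier2 4.
Lab G/tier1 (26): +9 ; 19 left.
Lab L tier1 at 25: fill all 4 ; 15 left.
Lab Q/tier1 (23): +6 ; 9 left.
Lab L/tier2 (18): +4 ; 5 left.
Fill Lab Z tier1 block (5 at 17) ; 0 left.
Total = 26×9 + 25×4 + 23×6 + 18×4 + 17×5 = 629.

629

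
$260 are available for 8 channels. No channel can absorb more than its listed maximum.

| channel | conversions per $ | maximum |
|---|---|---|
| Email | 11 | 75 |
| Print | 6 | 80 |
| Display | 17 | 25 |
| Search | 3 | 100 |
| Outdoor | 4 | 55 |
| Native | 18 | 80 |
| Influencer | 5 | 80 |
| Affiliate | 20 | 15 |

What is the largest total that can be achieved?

Highest conversions per $ first: Affiliate 20 > Native 18 > Display 17 > Email 11 > Print 6 > Influencer 5 > Outdoor 4 > Search 3.
Give Affiliate 15 to hit its cap of 15 → 245 left.
Native: +80 to 80 (cap) → 165 left.
Give Display 25 to hit its cap of 25 → 140 left.
Give Email 75 to hit its cap of 75 → 65 left.
Print has room for 80 but only 65 remain, so it gets 65.
Total = 11×75 + 6×65 + 17×25 + 18×80 + 20×15 = 3380.

3380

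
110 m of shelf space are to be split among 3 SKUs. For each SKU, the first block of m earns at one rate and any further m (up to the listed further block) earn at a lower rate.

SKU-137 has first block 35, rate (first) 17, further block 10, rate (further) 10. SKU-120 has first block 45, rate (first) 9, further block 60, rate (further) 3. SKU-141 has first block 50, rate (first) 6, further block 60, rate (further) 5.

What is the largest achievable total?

1220

Treat each block as its own option and order by rate: SKU-137/tier1 17 > SKU-137/tier2 10 > SKU-120/tier1 9 > SKU-141/tier1 6 > SKU-141/tier2 5 > SKU-120/tier2 3.
Fill SKU-137 tier1 block (35 at 17) — 75 left.
SKU-137/tier2 (10): +10 — 65 left.
SKU-120/tier1 (9): +45 — 20 left.
SKU-141 tier1 at 6: only 20 left, fill 20.
Total = 17×35 + 10×10 + 9×45 + 6×20 = 1220.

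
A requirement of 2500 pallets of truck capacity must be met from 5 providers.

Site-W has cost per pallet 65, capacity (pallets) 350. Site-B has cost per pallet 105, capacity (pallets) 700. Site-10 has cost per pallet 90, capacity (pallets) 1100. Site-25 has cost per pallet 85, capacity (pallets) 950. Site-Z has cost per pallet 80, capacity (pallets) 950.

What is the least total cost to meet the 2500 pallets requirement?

202000

Use providers in increasing cost order.
Site-W (65): use full 350 — 2150 pallets to go.
Site-Z (80): use full 950 — 1200 pallets to go.
Site-25 (85): use full 950 — 250 pallets to go.
Take 250 from Site-10 at 90 to finish.
Site-B: unused.
Cost = 350×65 + 950×80 + 950×85 + 250×90 = 202000.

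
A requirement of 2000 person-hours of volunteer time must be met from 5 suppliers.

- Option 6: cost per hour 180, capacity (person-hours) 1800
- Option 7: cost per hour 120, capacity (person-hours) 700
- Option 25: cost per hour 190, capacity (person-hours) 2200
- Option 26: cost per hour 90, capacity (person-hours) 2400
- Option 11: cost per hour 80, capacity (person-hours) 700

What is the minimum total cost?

Use suppliers in increasing cost order.
Take 700 from Option 11 at 80 → need 1300 more.
Option 26 at 90: take 1300 of its 2400 → requirement met.
Option 7, Option 6, Option 25: unused.
Cost = 700×80 + 1300×90 = 173000.

173000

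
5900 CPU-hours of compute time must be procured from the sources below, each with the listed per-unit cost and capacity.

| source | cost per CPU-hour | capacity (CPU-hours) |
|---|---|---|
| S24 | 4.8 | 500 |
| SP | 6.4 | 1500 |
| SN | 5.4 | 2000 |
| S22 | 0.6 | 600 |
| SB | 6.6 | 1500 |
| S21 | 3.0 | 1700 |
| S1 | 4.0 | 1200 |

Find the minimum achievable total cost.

22920

Use sources in increasing cost order.
S22 (0.6): use full 600 ; 5300 CPU-hours to go.
S21 at 3.0: take all 1700 CPU-hours ; 3600 still needed.
S1 (4.0): use full 1200 ; 2400 CPU-hours to go.
S24 at 4.8: take all 500 CPU-hours ; 1900 still needed.
SN at 5.4: take 1900 of its 2000 ; requirement met.
SP, SB: unused.
Cost = 600×0.6 + 1700×3.0 + 1200×4.0 + 500×4.8 + 1900×5.4 = 22920.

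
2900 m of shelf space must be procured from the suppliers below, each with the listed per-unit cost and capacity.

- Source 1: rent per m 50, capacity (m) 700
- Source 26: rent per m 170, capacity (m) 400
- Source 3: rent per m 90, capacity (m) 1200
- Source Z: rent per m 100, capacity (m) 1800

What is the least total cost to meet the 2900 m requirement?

243000

Fill from the cheapest supplier first.
Source 1 at 50: take all 700 m → 2200 still needed.
Take 1200 from Source 3 at 90 → need 1000 more.
Take 1000 from Source Z at 100 to finish.
Source 26: unused.
Cost = 700×50 + 1200×90 + 1000×100 = 243000.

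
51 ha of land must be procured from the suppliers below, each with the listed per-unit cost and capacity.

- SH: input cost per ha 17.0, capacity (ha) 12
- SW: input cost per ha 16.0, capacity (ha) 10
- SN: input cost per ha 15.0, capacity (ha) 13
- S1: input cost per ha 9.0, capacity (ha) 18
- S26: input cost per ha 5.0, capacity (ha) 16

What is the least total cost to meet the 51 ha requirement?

501

Fill from the cheapest supplier first.
Take 16 from S26 at 5.0 ; need 35 more.
S1 at 9.0: take all 18 ha ; 17 still needed.
SN at 15.0: take all 13 ha ; 4 still needed.
SW at 16.0: take 4 of its 10 ; requirement met.
SH: unused.
Cost = 16×5.0 + 18×9.0 + 13×15.0 + 4×16.0 = 501.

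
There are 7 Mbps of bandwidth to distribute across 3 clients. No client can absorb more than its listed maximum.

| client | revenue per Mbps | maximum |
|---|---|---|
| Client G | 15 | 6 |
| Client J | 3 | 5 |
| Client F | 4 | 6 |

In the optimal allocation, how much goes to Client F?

1

Highest revenue per Mbps first: Client G 15 > Client F 4 > Client J 3.
Client G takes 6 to reach its cap of 6 ; 1 left.
Client F: +1 (room for 6) → 1. Pool exhausted.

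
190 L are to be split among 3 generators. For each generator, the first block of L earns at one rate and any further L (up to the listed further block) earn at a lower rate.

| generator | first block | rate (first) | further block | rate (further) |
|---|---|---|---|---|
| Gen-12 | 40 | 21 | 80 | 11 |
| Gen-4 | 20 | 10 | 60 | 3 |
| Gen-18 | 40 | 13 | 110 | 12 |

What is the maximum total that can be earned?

Treat each block as its own option and order by rate: Gen-12/tier1 21 > Gen-18/tier1 13 > Gen-18/tier2 12 > Gen-12/tier2 11 > Gen-4/tier1 10 > Gen-4/tier2 3.
Gen-12 tier1 at 21: fill all 40 → 150 left.
Fill Gen-18 tier1 block (40 at 13) → 110 left.
Gen-18 tier2 at 12: fill all 110 → 0 left.
Total = 21×40 + 13×40 + 12×110 = 2680.

2680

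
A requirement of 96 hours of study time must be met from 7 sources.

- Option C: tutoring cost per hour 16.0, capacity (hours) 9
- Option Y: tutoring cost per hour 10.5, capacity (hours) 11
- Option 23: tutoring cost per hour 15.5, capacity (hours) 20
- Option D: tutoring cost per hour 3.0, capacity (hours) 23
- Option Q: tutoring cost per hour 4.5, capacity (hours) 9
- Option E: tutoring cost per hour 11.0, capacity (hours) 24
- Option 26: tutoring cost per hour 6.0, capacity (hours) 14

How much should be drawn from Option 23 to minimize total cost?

15

Fill from the cheapest source first.
Option D at 3.0: take all 23 hours — 73 still needed.
Option Q (4.5): use full 9 — 64 hours to go.
Take 14 from Option 26 at 6.0 — need 50 more.
Take 11 from Option Y at 10.5 — need 39 more.
Option E (11.0): use full 24 — 15 hours to go.
Option 23 (15.5): take the remaining 15 — done.
Option C: unused.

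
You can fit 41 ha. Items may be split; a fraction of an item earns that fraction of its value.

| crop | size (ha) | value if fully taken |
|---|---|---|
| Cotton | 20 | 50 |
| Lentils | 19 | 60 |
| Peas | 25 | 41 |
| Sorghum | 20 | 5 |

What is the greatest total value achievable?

Best value per unit of size first: Lentils 60/19≈3.16, Cotton 50/20≈2.5, Peas 41/25≈1.64, Sorghum 5/20≈0.25.
All 19 ha of Lentils fit (value 60) ; 22 remain.
Cotton: take in full, 20 ha for value 50 ; 2 left.
2 ha left: a 2/25 share of Peas gives 41×2/25 = 3.28.
Total value = 113.28.

113.28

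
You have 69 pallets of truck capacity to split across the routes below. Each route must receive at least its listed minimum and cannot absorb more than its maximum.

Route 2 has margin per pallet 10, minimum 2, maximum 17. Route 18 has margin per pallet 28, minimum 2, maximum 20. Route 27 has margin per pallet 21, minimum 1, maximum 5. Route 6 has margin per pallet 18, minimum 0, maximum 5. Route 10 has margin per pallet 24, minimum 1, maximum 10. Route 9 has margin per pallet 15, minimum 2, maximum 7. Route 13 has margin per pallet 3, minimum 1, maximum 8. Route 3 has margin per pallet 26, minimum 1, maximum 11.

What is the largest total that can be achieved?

Meeting every minimum uses 2+2+1+0+1+2+1+1 = 10 pallets, leaving 59.
Rank by margin per pallet: Route 18 28 > Route 3 26 > Route 10 24 > Route 27 21 > Route 6 18 > Route 9 15 > Route 2 10 > Route 13 3.
Give Route 18 18 more to hit its cap of 20 ; 41 left.
Give Route 3 10 more to hit its cap of 11 ; 31 left.
Give Route 10 9 more to hit its cap of 10 ; 22 left.
Route 27: +4 to 5 (cap) ; 18 left.
Route 6: +5 to 5 (cap) ; 13 left.
Route 9 takes 5 more to reach its cap of 7 ; 8 left.
Only 8 left; Route 2 takes them to reach 10.
Total = 10×10 + 28×20 + 21×5 + 18×5 + 24×10 + 15×7 + 3×1 + 26×11 = 1489.

1489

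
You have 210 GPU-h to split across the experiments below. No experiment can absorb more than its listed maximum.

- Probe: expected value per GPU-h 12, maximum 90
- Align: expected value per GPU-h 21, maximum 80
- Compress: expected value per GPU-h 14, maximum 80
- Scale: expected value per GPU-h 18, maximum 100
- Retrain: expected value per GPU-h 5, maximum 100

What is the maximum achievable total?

3900

Order the experiments by expected value per GPU-h: Align 21 > Scale 18 > Compress 14 > Probe 12 > Retrain 5.
Align: +80 to 80 (cap) → 130 left.
Scale: +100 to 100 (cap) → 30 left.
Compress has room for 80 but only 30 remain, so it gets 30.
Total = 21×80 + 14×30 + 18×100 = 3900.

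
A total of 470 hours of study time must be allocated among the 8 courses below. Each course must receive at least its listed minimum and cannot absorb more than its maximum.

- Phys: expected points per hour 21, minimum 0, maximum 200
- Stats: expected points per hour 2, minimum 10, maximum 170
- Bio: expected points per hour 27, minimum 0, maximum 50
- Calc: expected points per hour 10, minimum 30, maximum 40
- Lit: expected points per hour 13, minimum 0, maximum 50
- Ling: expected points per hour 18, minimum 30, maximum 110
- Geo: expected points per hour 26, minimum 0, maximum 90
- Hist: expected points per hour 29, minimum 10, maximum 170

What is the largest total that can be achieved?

Meeting every minimum uses 0+10+0+30+0+30+0+10 = 80 hours, leaving 390.
Highest expected points per hour first: Hist 29 > Bio 27 > Geo 26 > Phys 21 > Ling 18 > Lit 13 > Calc 10 > Stats 2.
Give Hist 160 more to hit its cap of 170 — 230 left.
Bio takes 50 more to reach its cap of 50 — 180 left.
Give Geo 90 more to hit its cap of 90 — 90 left.
Only 90 left; Phys takes them to reach 90.
Total = 21×90 + 2×10 + 27×50 + 10×30 + 18×30 + 26×90 + 29×170 = 11370.

11370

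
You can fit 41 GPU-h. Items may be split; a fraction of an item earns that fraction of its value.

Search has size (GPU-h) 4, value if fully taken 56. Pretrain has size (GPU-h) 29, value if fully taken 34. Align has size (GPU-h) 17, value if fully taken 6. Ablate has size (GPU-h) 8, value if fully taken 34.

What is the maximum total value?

Rank by value-to-size ratio: Search 56/4≈14, Ablate 34/8≈4.25, Pretrain 34/29≈1.17, Align 6/17≈0.353.
Search: take in full, 4 GPU-h for value 56 → 37 left.
Take all of Ablate (8 GPU-h, value 34) → 29 GPU-h left.
All 29 GPU-h of Pretrain fit (value 34) → 0 remain.
Total value = 124.

124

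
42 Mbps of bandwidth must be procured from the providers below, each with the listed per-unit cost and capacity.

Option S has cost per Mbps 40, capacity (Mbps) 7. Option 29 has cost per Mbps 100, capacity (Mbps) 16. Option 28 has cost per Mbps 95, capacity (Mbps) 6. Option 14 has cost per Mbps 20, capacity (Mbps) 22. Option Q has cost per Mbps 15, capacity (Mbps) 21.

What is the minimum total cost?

735

Cheapest first:
Option Q at 15: take all 21 Mbps ; 21 still needed.
Option 14 at 20: take 21 of its 22 ; requirement met.
Option S, Option 28, Option 29: unused.
Cost = 21×15 + 21×20 = 735.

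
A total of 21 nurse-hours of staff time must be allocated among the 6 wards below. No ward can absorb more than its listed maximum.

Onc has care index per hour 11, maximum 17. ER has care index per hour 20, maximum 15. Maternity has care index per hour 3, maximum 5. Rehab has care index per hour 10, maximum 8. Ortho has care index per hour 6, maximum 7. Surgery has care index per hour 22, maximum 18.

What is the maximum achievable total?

Order the wards by care index per hour: Surgery 22 > ER 20 > Onc 11 > Rehab 10 > Ortho 6 > Maternity 3.
Surgery: +18 to 18 (cap) — 3 left.
Only 3 left; ER takes them to reach 3.
Total = 20×3 + 22×18 = 456.

456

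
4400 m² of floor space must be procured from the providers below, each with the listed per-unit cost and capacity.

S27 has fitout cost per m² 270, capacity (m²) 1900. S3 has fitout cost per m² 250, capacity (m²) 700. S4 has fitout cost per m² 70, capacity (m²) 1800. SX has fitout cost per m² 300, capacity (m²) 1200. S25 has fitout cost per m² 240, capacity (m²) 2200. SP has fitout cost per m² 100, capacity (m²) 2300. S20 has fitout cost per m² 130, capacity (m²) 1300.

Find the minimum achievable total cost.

395000

Fill from the cheapest provider first.
S4 (70): use full 1800 → 2600 m² to go.
SP (100): use full 2300 → 300 m² to go.
S20 at 130: take 300 of its 1300 → requirement met.
S25, S3, S27, SX: unused.
Cost = 1800×70 + 2300×100 + 300×130 = 395000.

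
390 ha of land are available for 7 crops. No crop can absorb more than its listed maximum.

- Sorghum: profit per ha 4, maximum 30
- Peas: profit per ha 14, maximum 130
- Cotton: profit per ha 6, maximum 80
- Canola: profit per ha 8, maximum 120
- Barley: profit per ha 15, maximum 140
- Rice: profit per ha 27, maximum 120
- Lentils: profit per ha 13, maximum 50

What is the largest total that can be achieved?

Highest profit per ha first: Rice 27 > Barley 15 > Peas 14 > Lentils 13 > Canola 8 > Cotton 6 > Sorghum 4.
Rice takes 120 to reach its cap of 120 — 270 left.
Barley: +140 to 140 (cap) — 130 left.
Peas takes 130 to reach its cap of 130 — 0 left.
Total = 14×130 + 15×140 + 27×120 = 7160.

7160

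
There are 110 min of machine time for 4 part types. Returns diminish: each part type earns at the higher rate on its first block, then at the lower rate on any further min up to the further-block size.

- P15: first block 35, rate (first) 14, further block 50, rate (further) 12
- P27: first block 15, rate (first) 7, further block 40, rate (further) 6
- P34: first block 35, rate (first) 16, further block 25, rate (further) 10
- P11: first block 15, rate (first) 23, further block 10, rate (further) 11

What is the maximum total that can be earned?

Rank every tier by rate: P11/first 23 > P34/first 16 > P15/first 14 > P15/second 12 > P11/second 11 > P34/second 10 > P27/first 7 > P27/second 6.
P11/first (23): +15 ; 95 left.
P34/first (16): +35 ; 60 left.
P15 first at 14: fill all 35 ; 25 left.
P15 second at 12: only 25 left, fill 25.
Total = 23×15 + 16×35 + 14×35 + 12×25 = 1695.

1695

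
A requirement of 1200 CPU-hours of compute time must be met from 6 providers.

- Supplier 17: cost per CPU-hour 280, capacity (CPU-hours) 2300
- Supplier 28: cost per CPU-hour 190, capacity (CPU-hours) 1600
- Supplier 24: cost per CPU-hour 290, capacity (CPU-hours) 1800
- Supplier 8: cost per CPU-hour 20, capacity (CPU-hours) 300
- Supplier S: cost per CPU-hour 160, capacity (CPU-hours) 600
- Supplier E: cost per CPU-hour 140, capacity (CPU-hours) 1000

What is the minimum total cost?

Use providers in increasing cost order.
Supplier 8 (20): use full 300 → 900 CPU-hours to go.
Take 900 from Supplier E at 140 to finish.
Supplier S, Supplier 28, Supplier 17, Supplier 24: unused.
Cost = 300×20 + 900×140 = 132000.

132000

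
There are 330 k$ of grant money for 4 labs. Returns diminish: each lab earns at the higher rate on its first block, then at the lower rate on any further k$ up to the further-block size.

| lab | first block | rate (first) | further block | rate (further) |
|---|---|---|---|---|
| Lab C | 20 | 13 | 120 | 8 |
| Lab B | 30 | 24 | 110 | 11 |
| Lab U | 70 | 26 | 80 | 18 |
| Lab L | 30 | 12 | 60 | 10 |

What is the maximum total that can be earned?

Order all 8 blocks by rate: Lab U/T1 26 > Lab B/T1 24 > Lab U/T2 18 > Lab C/T1 13 > Lab L/T1 12 > Lab B/T2 11 > Lab L/T2 10 > Lab C/T2 8.
Lab U/T1 (26): +70 — 260 left.
Fill Lab B T1 block (30 at 24) — 230 left.
Fill Lab U T2 block (80 at 18) — 150 left.
Lab C/T1 (13): +20 — 130 left.
Fill Lab L T1 block (30 at 12) — 100 left.
100 remain; put them into Lab B T2 at 11.
Total = 26×70 + 24×30 + 18×80 + 13×20 + 12×30 + 11×100 = 5700.

5700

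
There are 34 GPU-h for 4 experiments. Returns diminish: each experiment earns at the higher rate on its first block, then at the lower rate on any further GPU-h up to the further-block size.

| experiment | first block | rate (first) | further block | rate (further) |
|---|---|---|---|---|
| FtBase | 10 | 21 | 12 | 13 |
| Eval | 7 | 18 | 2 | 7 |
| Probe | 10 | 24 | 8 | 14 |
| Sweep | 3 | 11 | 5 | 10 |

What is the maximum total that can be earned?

Treat each block as its own option and order by rate: Probe/first 24 > FtBase/first 21 > Eval/first 18 > Probe/second 14 > FtBase/second 13 > Sweep/first 11 > Sweep/second 10 > Eval/second 7.
Probe first at 24: fill all 10 ; 24 left.
FtBase/first (21): +10 ; 14 left.
Eval first at 18: fill all 7 ; 7 left.
7 remain; put them into Probe second at 14.
Total = 24×10 + 21×10 + 18×7 + 14×7 = 674.

674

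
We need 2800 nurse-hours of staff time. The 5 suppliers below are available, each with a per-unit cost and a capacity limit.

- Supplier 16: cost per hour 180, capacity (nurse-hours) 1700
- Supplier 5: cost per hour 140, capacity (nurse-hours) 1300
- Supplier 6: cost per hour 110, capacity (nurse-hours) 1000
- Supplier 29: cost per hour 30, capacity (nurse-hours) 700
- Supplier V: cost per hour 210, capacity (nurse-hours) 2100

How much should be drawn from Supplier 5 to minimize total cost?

1100

Fill from the cheapest supplier first.
Supplier 29 (30): use full 700 — 2100 nurse-hours to go.
Supplier 6 at 110: take all 1000 nurse-hours — 1100 still needed.
Supplier 5 (140): take the remaining 1100 — done.
Supplier 16, Supplier V: unused.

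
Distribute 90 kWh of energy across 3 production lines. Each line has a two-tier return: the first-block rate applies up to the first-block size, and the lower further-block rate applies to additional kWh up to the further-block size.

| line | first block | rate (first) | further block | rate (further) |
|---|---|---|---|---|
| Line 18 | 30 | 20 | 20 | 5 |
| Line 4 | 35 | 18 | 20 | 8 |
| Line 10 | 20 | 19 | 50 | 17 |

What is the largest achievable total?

1695

Treat each block as its own option and order by rate: Line 18/T1 20 > Line 10/T1 19 > Line 4/T1 18 > Line 10/T2 17 > Line 4/T2 8 > Line 18/T2 5.
Fill Line 18 T1 block (30 at 20) — 60 left.
Fill Line 10 T1 block (20 at 19) — 40 left.
Fill Line 4 T1 block (35 at 18) — 5 left.
Line 10/T2: +5 of 50 at 17; pool empty.
Total = 20×30 + 19×20 + 18×35 + 17×5 = 1695.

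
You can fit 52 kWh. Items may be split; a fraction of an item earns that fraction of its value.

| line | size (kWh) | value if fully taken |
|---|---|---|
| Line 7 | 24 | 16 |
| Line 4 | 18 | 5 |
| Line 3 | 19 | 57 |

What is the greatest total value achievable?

75.5

Best value per unit of size first: Line 3 57/19≈3, Line 7 16/24≈0.667, Line 4 5/18≈0.278.
Line 3: take in full, 19 kWh for value 57 → 33 left.
Take all of Line 7 (24 kWh, value 16) → 9 kWh left.
Only 9 kWh remain; take 9/18 of Line 4 for value 5×9/18 = 2.5.
Total value = 75.5.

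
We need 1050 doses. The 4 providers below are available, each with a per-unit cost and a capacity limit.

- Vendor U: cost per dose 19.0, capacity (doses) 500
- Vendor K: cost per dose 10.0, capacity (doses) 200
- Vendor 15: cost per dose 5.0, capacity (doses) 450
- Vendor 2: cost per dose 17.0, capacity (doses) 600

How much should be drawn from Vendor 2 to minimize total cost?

Use providers in increasing cost order.
Take 450 from Vendor 15 at 5.0 — need 600 more.
Vendor K (10.0): use full 200 — 400 doses to go.
Vendor 2 at 17.0: take 400 of its 600 — requirement met.
Vendor U: unused.

400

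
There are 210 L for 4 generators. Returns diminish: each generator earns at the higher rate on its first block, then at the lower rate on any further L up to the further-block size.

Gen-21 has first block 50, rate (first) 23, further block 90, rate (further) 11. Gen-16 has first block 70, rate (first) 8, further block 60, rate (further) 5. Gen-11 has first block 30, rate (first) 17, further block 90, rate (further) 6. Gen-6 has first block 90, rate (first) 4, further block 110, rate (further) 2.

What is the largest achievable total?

Order all 8 blocks by rate: Gen-21/first 23 > Gen-11/first 17 > Gen-21/second 11 > Gen-16/first 8 > Gen-11/second 6 > Gen-16/second 5 > Gen-6/first 4 > Gen-6/second 2.
Gen-21 first at 23: fill all 50 ; 160 left.
Fill Gen-11 first block (30 at 17) ; 130 left.
Gen-21 second at 11: fill all 90 ; 40 left.
Gen-16 first at 8: only 40 left, fill 40.
Total = 23×50 + 17×30 + 11×90 + 8×40 = 2970.

2970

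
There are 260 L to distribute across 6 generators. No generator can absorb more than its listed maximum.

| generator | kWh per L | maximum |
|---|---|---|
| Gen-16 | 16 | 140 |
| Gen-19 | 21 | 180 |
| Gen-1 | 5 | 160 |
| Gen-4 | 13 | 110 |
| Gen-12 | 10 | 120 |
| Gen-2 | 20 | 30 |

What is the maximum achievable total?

5180

Order the generators by kWh per L: Gen-19 21 > Gen-2 20 > Gen-16 16 > Gen-4 13 > Gen-12 10 > Gen-1 5.
Gen-19: +180 to 180 (cap) ; 80 left.
Give Gen-2 30 to hit its cap of 30 ; 50 left.
Only 50 left; Gen-16 takes them to reach 50.
Total = 16×50 + 21×180 + 20×30 = 5180.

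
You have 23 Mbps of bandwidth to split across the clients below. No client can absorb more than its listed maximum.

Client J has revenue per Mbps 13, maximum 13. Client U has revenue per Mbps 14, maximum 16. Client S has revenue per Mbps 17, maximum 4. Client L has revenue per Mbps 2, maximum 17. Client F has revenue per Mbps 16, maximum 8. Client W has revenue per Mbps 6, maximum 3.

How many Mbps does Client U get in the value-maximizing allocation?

Order the clients by revenue per Mbps: Client S 17 > Client F 16 > Client U 14 > Client J 13 > Client W 6 > Client L 2.
Client S takes 4 to reach its cap of 4 → 19 left.
Client F: +8 to 8 (cap) → 11 left.
Client U: +11 (room for 16) → 11. Pool exhausted.

11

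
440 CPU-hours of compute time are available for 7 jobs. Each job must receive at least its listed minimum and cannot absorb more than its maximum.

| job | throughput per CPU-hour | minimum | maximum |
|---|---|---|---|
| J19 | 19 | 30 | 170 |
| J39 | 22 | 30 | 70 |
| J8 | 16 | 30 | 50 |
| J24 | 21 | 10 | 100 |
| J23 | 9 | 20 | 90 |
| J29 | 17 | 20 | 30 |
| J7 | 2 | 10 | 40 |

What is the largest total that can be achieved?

8220

Meeting every minimum uses 30+30+30+10+20+20+10 = 150 CPU-hours, leaving 290.
Order the jobs by throughput per CPU-hour: J39 22 > J24 21 > J19 19 > J29 17 > J8 16 > J23 9 > J7 2.
Give J39 40 more to hit its cap of 70 — 250 left.
J24 takes 90 more to reach its cap of 100 — 160 left.
J19 takes 140 more to reach its cap of 170 — 20 left.
J29: +10 to 30 (cap) — 10 left.
J8 has room for 20 more but only 10 remain, so it gets 40.
Total = 19×170 + 22×70 + 16×40 + 21×100 + 9×20 + 17×30 + 2×10 = 8220.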